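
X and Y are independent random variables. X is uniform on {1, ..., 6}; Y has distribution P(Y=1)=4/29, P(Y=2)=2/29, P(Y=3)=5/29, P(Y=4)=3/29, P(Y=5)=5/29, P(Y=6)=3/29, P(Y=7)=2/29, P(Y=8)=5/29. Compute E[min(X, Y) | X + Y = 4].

P(X + Y = 4) = 11/174.
Summing min(X,Y)·P(x,y) over outcomes with X + Y = 4 gives 13/174.
E[min(X, Y) | X + Y = 4] = (13/174) / (11/174) = 13/11.

13/11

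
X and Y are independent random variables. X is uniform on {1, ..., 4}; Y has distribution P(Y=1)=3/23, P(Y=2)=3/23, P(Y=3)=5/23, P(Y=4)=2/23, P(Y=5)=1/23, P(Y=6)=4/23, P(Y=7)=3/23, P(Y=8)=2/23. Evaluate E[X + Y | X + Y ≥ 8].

113/12

P(X + Y ≥ 8) = 9/23.
Summing (X+Y)·P(x,y) over outcomes with X + Y ≥ 8 gives 339/92.
E[X + Y | X + Y ≥ 8] = (339/92) / (9/23) = 113/12.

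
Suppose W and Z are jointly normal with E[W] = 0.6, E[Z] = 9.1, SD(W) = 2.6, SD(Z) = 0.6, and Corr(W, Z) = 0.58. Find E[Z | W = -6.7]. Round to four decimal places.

8.1229

E[Z | W=x] = μ_Z + ρ(σ_Z/σ_W)(x − μ_W) for jointly normal variables.
E[Z | W=-6.7] = 9.1 + (0.58)·(0.6/2.6)·(-6.7 − (0.6)) = 9.1 + (0.13385)·(-7.3) = 8.1229.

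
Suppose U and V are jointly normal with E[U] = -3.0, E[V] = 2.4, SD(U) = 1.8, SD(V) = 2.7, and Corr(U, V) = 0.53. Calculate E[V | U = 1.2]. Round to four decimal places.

E[V | U=x] = μ_V + ρ(σ_V/σ_U)(x − μ_U) for jointly normal variables.
E[V | U=1.2] = 2.4 + (0.53)·(2.7/1.8)·(1.2 − (-3.0)) = 2.4 + (0.795)·(4.2) = 5.7390.

5.7390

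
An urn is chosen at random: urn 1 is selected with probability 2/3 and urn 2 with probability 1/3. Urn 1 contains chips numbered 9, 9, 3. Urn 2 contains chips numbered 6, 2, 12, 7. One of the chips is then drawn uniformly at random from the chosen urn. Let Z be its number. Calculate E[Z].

83/12

E[Z | urn 1] = (9+9+3)/3 = 7.
E[Z | urn 2] = (6+2+12+7)/4 = 27/4.
By the law of total expectation,
E[Z] = (2/3)·(7) + (1/3)·(27/4) = 83/12.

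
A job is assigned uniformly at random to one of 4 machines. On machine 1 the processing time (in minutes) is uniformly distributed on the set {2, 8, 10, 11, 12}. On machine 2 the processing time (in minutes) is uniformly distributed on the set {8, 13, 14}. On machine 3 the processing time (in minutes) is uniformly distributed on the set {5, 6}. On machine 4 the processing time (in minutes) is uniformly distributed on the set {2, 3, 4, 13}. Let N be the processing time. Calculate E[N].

E[N | machine 1] = (2+8+10+11+12)/5 = 43/5.
E[N | machine 2] = (8+13+14)/3 = 35/3.
E[N | machine 3] = (5+6)/2 = 11/2.
E[N | machine 4] = (2+3+4+13)/4 = 11/2.
By the law of total expectation,
E[N] = (1/4)·(43/5) + (1/4)·(35/3) + (1/4)·(11/2) + (1/4)·(11/2) = 469/60.

469/60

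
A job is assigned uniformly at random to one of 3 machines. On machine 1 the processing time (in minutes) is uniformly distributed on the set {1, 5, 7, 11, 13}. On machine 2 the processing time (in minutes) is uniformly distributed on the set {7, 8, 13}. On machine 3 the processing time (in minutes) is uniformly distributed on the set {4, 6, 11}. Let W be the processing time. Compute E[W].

356/45

E[W | machine 1] = (1+5+7+11+13)/5 = 37/5.
E[W | machine 2] = (7+8+13)/3 = 28/3.
E[W | machine 3] = (4+6+11)/3 = 7.
By the law of total expectation,
E[W] = (1/3)·(37/5) + (1/3)·(28/3) + (1/3)·(7) = 356/45.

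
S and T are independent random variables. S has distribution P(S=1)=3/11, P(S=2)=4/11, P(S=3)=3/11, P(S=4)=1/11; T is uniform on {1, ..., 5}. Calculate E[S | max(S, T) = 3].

P(max(S, T) = 3) = 16/55.
Summing S·P(x,y) over outcomes with max(S, T) = 3 gives 38/55.
E[S | max(S, T) = 3] = (38/55) / (16/55) = 19/8.

19/8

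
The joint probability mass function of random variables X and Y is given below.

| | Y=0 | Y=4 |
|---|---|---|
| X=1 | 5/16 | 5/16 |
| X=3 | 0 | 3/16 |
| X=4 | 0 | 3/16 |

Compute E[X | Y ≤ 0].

1

P(Y ≤ 0) = 5/16.
Σ X·P over the event = 1·(5/16) = 5/16.
E[X | Y ≤ 0] = (5/16) / (5/16) = 1.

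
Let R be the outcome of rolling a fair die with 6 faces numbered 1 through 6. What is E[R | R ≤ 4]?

Given R ≤ 4, R is equally likely to be any of {1, 2, 3, 4}.
E[R | R ≤ 4] = (1 + 2 + 3 + 4) / 4 = 5/2.

5/2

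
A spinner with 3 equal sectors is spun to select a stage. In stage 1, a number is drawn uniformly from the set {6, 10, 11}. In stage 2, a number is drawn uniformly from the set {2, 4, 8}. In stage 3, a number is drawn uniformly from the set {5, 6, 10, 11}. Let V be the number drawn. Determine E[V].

65/9

E[V | stage 1] = (6+10+11)/3 = 9.
E[V | stage 2] = (2+4+8)/3 = 14/3.
E[V | stage 3] = (5+6+10+11)/4 = 8.
By the law of total expectation,
E[V] = (1/3)·(9) + (1/3)·(14/3) + (1/3)·(8) = 65/9.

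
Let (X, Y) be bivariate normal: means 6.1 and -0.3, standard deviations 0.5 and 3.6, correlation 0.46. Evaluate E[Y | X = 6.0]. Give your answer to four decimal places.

-0.6312

The regression of Y on X has slope ρ·σ_Y/σ_X and passes through (μ_X, μ_Y).
E[Y | X=6.0] = -0.3 + (0.46)·(3.6/0.5)·(6.0 − (6.1)) = -0.3 + (3.312)·(-0.1) = -0.6312.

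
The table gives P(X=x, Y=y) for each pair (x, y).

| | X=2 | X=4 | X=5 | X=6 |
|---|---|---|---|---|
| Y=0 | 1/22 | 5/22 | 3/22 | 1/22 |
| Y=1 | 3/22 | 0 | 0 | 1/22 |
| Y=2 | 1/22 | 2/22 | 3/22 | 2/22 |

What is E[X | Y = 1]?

3

P(Y = 1) = 2/11.
Σ X·P over the event = 2·(3/22) + 6·(1/22) = 6/11.
E[X | Y = 1] = (6/11) / (2/11) = 3.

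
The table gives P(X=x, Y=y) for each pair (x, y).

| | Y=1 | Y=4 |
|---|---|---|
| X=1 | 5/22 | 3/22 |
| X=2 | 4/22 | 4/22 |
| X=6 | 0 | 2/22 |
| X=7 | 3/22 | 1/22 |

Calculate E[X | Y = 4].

3

P(Y = 4) = 5/11.
Σ X·P over the event = 1·(3/22) + 2·(4/22) + 6·(2/22) + 7·(1/22) = 15/11.
E[X | Y = 4] = (15/11) / (5/11) = 3.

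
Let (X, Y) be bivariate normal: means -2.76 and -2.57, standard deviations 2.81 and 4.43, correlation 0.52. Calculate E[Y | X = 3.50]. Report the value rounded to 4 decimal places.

2.5619

For a bivariate normal, E[Y | X=x] = μ_Y + ρ·(σ_Y/σ_X)·(x − μ_X).
E[Y | X=3.50] = -2.57 + (0.52)·(4.43/2.81)·(3.50 − (-2.76)) = -2.57 + (0.81979)·(6.26) = 2.5619.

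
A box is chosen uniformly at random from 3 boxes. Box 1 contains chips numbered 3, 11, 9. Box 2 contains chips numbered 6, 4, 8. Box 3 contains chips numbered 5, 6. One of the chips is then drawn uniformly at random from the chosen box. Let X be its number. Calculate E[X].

115/18

E[X | box 1] = (3+11+9)/3 = 23/3.
E[X | box 2] = (6+4+8)/3 = 6.
E[X | box 3] = (5+6)/2 = 11/2.
By the law of total expectation,
E[X] = (1/3)·(23/3) + (1/3)·(6) + (1/3)·(11/2) = 115/18.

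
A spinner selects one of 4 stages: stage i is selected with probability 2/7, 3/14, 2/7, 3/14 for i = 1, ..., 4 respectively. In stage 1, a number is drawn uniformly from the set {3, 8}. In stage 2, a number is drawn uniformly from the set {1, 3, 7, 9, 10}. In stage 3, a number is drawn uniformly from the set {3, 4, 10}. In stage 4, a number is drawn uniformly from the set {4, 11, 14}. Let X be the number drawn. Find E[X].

275/42

E[X | stage 1] = (3+8)/2 = 11/2.
E[X | stage 2] = (1+3+7+9+10)/5 = 6.
E[X | stage 3] = (3+4+10)/3 = 17/3.
E[X | stage 4] = (4+11+14)/3 = 29/3.
E[X] = (2/7)·(11/2) + (3/14)·(6) + (2/7)·(17/3) + (3/14)·(29/3) = 275/42.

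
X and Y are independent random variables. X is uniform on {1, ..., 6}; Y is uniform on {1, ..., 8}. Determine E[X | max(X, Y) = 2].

5/3

P(max(X, Y) = 2) = 1/16.
Summing X·P(x,y) over outcomes with max(X, Y) = 2 gives 5/48.
E[X | max(X, Y) = 2] = (5/48) / (1/16) = 5/3.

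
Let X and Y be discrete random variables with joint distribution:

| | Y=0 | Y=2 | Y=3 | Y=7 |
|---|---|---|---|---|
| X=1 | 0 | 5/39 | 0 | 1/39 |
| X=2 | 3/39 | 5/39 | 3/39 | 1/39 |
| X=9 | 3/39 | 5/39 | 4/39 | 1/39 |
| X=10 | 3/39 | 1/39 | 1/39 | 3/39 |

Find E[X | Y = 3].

13/2

P(Y = 3) = 8/39.
Σ X·P over the event = 2·(3/39) + 9·(4/39) + 10·(1/39) = 4/3.
E[X | Y = 3] = (4/3) / (8/39) = 13/2.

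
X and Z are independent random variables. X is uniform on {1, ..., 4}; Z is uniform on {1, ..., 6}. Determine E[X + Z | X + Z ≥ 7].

Outcomes with X + Z ≥ 7: (1,6), (2,5), (2,6), (3,4), (3,5), (3,6), (4,3), (4,4), (4,5), (4,6), each with probability 1/24.
E[X + Z | X + Z ≥ 7] = (7 + 7 + 8 + 7 + 8 + 9 + 7 + 8 + 9 + 10) / 10 = 8.

8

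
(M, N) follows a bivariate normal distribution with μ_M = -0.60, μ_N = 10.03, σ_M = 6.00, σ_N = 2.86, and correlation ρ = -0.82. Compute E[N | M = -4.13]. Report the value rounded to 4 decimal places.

11.4098

For a bivariate normal, E[N | M=x] = μ_N + ρ·(σ_N/σ_M)·(x − μ_M).
E[N | M=-4.13] = 10.03 + (-0.82)·(2.86/6.00)·(-4.13 − (-0.60)) = 10.03 + (-0.39087)·(-3.53) = 11.4098.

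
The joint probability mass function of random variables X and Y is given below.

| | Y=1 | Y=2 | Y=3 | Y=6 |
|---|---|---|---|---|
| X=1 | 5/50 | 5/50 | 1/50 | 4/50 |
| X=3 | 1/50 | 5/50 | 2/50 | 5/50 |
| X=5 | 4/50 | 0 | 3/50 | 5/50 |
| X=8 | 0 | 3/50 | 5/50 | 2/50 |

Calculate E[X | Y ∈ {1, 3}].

30/7

P(Y ∈ {1, 3}) = 21/50.
Σ X·P over the event = 1·(5/50) + 1·(1/50) + 3·(1/50) + 3·(2/50) + 5·(4/50) + 5·(3/50) + 8·(5/50) = 9/5.
E[X | Y ∈ {1, 3}] = (9/5) / (21/50) = 30/7.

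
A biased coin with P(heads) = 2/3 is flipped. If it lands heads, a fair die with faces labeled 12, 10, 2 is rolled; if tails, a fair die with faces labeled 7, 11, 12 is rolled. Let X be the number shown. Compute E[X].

26/3

E[X | heads] = (12+10+2)/3 = 8.
E[X | tails] = (7+11+12)/3 = 10.
By the law of total expectation,
E[X] = (2/3)·(8) + (1/3)·(10) = 26/3.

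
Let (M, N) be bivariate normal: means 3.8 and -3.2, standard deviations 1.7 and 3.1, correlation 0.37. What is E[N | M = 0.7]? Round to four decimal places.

-5.2916

The regression of N on M has slope ρ·σ_N/σ_M and passes through (μ_M, μ_N).
E[N | M=0.7] = -3.2 + (0.37)·(3.1/1.7)·(0.7 − (3.8)) = -3.2 + (0.67471)·(-3.1) = -5.2916.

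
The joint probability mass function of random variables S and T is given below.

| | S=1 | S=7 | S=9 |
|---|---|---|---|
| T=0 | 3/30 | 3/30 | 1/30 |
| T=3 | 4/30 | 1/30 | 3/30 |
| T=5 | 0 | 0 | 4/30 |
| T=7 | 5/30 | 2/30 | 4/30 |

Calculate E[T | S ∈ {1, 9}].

P(S ∈ {1, 9}) = 4/5.
Σ T·P over the event = 0·(3/30) + 3·(4/30) + 7·(5/30) + 0·(1/30) + 3·(3/30) + 5·(4/30) + 7·(4/30) = 52/15.
E[T | S ∈ {1, 9}] = (52/15) / (4/5) = 13/3.

13/3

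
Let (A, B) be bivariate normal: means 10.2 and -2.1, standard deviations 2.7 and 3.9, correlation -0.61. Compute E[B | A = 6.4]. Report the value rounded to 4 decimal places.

1.2482

E[B | A=x] = μ_B + ρ(σ_B/σ_A)(x − μ_A) for jointly normal variables.
E[B | A=6.4] = -2.1 + (-0.61)·(3.9/2.7)·(6.4 − (10.2)) = -2.1 + (-0.88111)·(-3.8) = 1.2482.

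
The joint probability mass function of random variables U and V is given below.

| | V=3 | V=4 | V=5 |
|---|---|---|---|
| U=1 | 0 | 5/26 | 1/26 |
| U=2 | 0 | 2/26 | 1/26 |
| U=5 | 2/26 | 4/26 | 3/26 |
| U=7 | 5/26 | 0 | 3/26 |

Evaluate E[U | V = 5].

39/8

P(V = 5) = 4/13.
Σ U·P over the event = 1·(1/26) + 2·(1/26) + 5·(3/26) + 7·(3/26) = 3/2.
E[U | V = 5] = (3/2) / (4/13) = 39/8.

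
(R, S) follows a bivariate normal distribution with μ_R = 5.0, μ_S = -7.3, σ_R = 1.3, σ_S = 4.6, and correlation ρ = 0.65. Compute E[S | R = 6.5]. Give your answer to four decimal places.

E[S | R=x] = μ_S + ρ(σ_S/σ_R)(x − μ_R) for jointly normal variables.
E[S | R=6.5] = -7.3 + (0.65)·(4.6/1.3)·(6.5 − (5.0)) = -7.3 + (2.3)·(1.5) = -3.8500.

-3.8500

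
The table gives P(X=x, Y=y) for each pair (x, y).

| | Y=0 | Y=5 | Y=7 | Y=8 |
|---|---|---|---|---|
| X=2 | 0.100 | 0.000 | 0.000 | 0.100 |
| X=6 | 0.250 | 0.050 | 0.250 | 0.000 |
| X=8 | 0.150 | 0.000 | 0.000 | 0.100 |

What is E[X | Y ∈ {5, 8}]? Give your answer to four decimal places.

P(Y ∈ {5, 8}) = 0.250.
Σ X·P over the event = 2·(0.100) + 6·(0.050) + 8·(0.100) = 1.300.
E[X | Y ∈ {5, 8}] = (1.300) / (0.250) = 5.2000.

5.2000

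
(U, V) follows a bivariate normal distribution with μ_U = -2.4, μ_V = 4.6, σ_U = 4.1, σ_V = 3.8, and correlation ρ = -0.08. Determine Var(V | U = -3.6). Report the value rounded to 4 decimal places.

Var(V | U=x) = (1 − ρ²)·σ_V².
Var(V | U=-3.6) = (3.8)²·(1 − (-0.08)²) = 14.44·0.9936 = 14.3476.

14.3476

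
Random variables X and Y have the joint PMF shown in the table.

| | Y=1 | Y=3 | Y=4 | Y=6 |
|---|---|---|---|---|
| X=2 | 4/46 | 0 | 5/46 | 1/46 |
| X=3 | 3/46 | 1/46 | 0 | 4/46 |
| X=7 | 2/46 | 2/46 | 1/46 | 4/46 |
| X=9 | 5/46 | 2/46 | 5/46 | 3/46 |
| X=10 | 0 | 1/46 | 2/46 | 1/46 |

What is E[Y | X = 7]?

4

P(X = 7) = 9/46.
Σ Y·P over the event = 1·(2/46) + 3·(2/46) + 4·(1/46) + 6·(4/46) = 18/23.
E[Y | X = 7] = (18/23) / (9/46) = 4.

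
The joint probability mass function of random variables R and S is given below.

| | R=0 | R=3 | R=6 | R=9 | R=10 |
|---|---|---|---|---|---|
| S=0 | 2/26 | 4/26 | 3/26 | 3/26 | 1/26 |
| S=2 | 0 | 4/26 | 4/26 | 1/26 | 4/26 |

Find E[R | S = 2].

85/13

P(S = 2) = 1/2.
Summing R·P(R=x,S=y) over the conditioning event gives 85/26.
E[R | S = 2] = (85/26) / (1/2) = 85/13.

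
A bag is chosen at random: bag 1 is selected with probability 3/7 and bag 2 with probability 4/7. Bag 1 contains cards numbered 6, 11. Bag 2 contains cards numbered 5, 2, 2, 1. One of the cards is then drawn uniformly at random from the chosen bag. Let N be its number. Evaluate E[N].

71/14

E[N | bag 1] = (6+11)/2 = 17/2.
E[N | bag 2] = (5+2+2+1)/4 = 5/2.
E[N] = (3/7)·(17/2) + (4/7)·(5/2) = 71/14.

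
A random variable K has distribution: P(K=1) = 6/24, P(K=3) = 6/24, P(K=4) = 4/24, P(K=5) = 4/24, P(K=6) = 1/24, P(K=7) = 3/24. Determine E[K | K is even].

P(K is even) = 5/24.
Σ over the event: 4·1/6 + 6·1/24 = 11/12.
E[K | K is even] = (11/12) / (5/24) = 22/5.

22/5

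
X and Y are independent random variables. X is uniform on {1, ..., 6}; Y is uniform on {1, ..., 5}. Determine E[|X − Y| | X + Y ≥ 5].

P(X + Y ≥ 5) = 4/5.
Summing |X−Y|·P(x,y) over outcomes with X + Y ≥ 5 gives 49/30.
E[|X − Y| | X + Y ≥ 5] = (49/30) / (4/5) = 49/24.

49/24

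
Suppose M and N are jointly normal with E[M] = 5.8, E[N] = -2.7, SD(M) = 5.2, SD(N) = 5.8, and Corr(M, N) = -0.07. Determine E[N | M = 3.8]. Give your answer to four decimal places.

-2.5438

For a bivariate normal, E[N | M=x] = μ_N + ρ·(σ_N/σ_M)·(x − μ_M).
E[N | M=3.8] = -2.7 + (-0.07)·(5.8/5.2)·(3.8 − (5.8)) = -2.7 + (-0.078077)·(-2) = -2.5438.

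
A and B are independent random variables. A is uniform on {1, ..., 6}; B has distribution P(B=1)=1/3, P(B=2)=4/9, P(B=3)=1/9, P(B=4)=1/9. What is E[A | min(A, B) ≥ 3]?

P(min(A, B) ≥ 3) = 4/27.
Summing A·P(x,y) over outcomes with min(A, B) ≥ 3 gives 2/3.
E[A | min(A, B) ≥ 3] = (2/3) / (4/27) = 9/2.

9/2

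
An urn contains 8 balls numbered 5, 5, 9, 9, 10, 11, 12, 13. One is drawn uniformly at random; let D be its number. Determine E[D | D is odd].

26/3

P(D is odd) = 3/4.
Σ over the event: 5·1/4 + 9·1/4 + 11·1/8 + 13·1/8 = 13/2.
E[D | D is odd] = (13/2) / (3/4) = 26/3.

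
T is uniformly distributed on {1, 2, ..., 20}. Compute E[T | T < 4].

2

Given T < 4, T is equally likely to be any of {1, 2, 3}.
E[T | T < 4] = (1 + 2 + 3) / 3 = 2.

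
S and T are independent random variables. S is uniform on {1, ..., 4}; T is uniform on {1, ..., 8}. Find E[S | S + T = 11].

7/2

Outcomes with S + T = 11: (3,8), (4,7), each with probability 1/32.
E[S | S + T = 11] = (3 + 4) / 2 = 7/2.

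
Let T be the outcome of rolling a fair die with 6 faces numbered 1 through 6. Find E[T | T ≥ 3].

9/2

Given T ≥ 3, T is equally likely to be any of {3, 4, 5, 6}.
E[T | T ≥ 3] = (3 + 4 + 5 + 6) / 4 = 9/2.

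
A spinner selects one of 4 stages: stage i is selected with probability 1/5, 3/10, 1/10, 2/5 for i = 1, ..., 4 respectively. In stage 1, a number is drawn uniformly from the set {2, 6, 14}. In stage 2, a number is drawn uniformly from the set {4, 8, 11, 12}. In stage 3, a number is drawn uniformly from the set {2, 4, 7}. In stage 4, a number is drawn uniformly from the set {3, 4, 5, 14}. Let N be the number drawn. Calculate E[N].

57/8

E[N | stage 1] = (2+6+14)/3 = 22/3.
E[N | stage 2] = (4+8+11+12)/4 = 35/4.
E[N | stage 3] = (2+4+7)/3 = 13/3.
E[N | stage 4] = (3+4+5+14)/4 = 13/2.
E[N] = (1/5)·(22/3) + (3/10)·(35/4) + (1/10)·(13/3) + (2/5)·(13/2) = 57/8.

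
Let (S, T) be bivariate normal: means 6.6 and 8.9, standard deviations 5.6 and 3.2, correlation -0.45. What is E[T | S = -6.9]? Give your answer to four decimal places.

For a bivariate normal, E[T | S=x] = μ_T + ρ·(σ_T/σ_S)·(x − μ_S).
E[T | S=-6.9] = 8.9 + (-0.45)·(3.2/5.6)·(-6.9 − (6.6)) = 8.9 + (-0.25714)·(-13.5) = 12.3714.

12.3714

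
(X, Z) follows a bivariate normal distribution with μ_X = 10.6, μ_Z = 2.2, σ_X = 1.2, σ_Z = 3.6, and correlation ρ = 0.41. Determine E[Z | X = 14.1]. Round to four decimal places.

6.5050

E[Z | X=x] = μ_Z + ρ(σ_Z/σ_X)(x − μ_X) for jointly normal variables.
E[Z | X=14.1] = 2.2 + (0.41)·(3.6/1.2)·(14.1 − (10.6)) = 2.2 + (1.23)·(3.5) = 6.5050.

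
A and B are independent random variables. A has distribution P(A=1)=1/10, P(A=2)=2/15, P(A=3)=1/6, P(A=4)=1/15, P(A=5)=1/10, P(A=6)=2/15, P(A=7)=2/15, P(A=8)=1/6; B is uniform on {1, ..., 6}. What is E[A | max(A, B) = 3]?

28/11

P(max(A, B) = 3) = 11/90.
Summing A·P(x,y) over outcomes with max(A, B) = 3 gives 14/45.
E[A | max(A, B) = 3] = (14/45) / (11/90) = 28/11.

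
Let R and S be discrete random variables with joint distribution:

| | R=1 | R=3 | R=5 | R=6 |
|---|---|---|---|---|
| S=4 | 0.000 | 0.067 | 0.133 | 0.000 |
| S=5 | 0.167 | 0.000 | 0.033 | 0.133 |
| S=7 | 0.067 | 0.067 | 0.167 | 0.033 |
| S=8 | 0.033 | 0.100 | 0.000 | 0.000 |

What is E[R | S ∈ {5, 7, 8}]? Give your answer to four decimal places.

P(S ∈ {5, 7, 8}) = 0.800.
Summing R·P(R=x,S=y) over the conditioning event gives 2.764.
E[R | S ∈ {5, 7, 8}] = (2.764) / (0.800) = 3.4550.

3.4550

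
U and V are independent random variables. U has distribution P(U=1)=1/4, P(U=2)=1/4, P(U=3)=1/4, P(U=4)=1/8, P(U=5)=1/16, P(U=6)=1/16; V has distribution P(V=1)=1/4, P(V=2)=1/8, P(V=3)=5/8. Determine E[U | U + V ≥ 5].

P(U + V ≥ 5) = 19/32.
Summing U·P(x,y) over outcomes with U + V ≥ 5 gives 33/16.
E[U | U + V ≥ 5] = (33/16) / (19/32) = 66/19.

66/19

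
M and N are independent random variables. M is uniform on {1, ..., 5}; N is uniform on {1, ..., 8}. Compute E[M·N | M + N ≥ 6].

101/6

P(M + N ≥ 6) = 3/4.
Summing MN·P(x,y) over outcomes with M + N ≥ 6 gives 101/8.
E[M·N | M + N ≥ 6] = (101/8) / (3/4) = 101/6.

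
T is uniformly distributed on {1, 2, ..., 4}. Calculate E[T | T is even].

3

Given T is even, T is equally likely to be any of {2, 4}.
E[T | T is even] = (2 + 4) / 2 = 3.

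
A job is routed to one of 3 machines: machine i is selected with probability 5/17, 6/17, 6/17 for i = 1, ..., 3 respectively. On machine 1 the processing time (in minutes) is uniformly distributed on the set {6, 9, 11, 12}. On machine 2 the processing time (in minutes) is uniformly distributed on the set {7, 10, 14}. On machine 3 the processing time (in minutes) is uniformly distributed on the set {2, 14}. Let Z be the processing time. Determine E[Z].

315/34

E[Z | machine 1] = (6+9+11+12)/4 = 19/2.
E[Z | machine 2] = (7+10+14)/3 = 31/3.
E[Z | machine 3] = (2+14)/2 = 8.
E[Z] = (5/17)·(19/2) + (6/17)·(31/3) + (6/17)·(8) = 315/34.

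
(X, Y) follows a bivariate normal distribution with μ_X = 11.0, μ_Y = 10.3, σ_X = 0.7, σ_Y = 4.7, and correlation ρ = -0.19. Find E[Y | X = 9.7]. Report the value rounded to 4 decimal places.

11.9584

The regression of Y on X has slope ρ·σ_Y/σ_X and passes through (μ_X, μ_Y).
E[Y | X=9.7] = 10.3 + (-0.19)·(4.7/0.7)·(9.7 − (11.0)) = 10.3 + (-1.2757)·(-1.3) = 11.9584.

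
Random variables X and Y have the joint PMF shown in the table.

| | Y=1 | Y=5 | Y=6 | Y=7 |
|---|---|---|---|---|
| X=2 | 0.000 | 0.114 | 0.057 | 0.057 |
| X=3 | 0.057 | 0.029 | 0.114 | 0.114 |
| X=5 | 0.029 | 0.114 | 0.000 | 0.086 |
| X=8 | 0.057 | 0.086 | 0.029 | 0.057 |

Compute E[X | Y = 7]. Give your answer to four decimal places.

P(Y = 7) = 0.314.
Σ X·P over the event = 2·(0.057) + 3·(0.114) + 5·(0.086) + 8·(0.057) = 1.342.
E[X | Y = 7] = (1.342) / (0.314) = 4.2739.

4.2739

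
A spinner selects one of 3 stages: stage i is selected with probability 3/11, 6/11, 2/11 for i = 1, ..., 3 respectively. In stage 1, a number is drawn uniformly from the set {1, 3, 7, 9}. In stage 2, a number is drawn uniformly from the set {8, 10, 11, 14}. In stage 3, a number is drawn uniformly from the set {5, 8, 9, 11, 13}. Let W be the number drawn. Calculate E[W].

89/10

E[W | stage 1] = (1+3+7+9)/4 = 5.
E[W | stage 2] = (8+10+11+14)/4 = 43/4.
E[W | stage 3] = (5+8+9+11+13)/5 = 46/5.
By the law of total expectation,
E[W] = (3/11)·(5) + (6/11)·(43/4) + (2/11)·(46/5) = 89/10.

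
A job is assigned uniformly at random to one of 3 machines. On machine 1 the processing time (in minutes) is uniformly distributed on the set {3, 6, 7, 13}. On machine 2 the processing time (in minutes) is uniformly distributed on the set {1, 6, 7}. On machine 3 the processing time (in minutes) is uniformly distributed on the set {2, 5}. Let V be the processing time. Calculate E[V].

185/36

E[V | machine 1] = (3+6+7+13)/4 = 29/4.
E[V | machine 2] = (1+6+7)/3 = 14/3.
E[V | machine 3] = (2+5)/2 = 7/2.
E[V] = (1/3)·(29/4) + (1/3)·(14/3) + (1/3)·(7/2) = 185/36.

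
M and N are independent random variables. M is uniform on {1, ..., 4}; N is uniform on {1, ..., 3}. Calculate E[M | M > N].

Outcomes with M > N: (2,1), (3,1), (3,2), (4,1), (4,2), (4,3), each with probability 1/12.
E[M | M > N] = (2 + 3 + 3 + 4 + 4 + 4) / 6 = 10/3.

10/3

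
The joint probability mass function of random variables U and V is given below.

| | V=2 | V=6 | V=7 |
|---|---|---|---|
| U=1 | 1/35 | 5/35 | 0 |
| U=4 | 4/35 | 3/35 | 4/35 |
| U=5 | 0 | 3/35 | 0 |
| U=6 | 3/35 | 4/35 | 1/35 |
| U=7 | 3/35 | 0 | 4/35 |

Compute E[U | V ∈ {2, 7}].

P(V ∈ {2, 7}) = 4/7.
Σ U·P over the event = 1·(1/35) + 4·(4/35) + 4·(4/35) + 6·(3/35) + 6·(1/35) + 7·(3/35) + 7·(4/35) = 106/35.
E[U | V ∈ {2, 7}] = (106/35) / (4/7) = 53/10.

53/10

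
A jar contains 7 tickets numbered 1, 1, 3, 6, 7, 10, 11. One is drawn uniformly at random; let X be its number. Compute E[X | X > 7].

P(X > 7) = 2/7.
Σ over the event: 10·1/7 + 11·1/7 = 3.
E[X | X > 7] = (3) / (2/7) = 21/2.

21/2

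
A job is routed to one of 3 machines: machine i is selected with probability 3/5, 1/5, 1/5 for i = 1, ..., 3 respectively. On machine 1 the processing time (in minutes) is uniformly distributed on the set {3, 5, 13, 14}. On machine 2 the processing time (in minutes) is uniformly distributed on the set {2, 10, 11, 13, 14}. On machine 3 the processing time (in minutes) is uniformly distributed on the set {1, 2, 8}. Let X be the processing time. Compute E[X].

E[X | machine 1] = (3+5+13+14)/4 = 35/4.
E[X | machine 2] = (2+10+11+13+14)/5 = 10.
E[X | machine 3] = (1+2+8)/3 = 11/3.
By the law of total expectation,
E[X] = (3/5)·(35/4) + (1/5)·(10) + (1/5)·(11/3) = 479/60.

479/60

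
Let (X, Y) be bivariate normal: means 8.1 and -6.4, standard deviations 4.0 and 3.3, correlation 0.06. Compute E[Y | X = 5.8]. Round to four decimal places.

-6.5139

The regression of Y on X has slope ρ·σ_Y/σ_X and passes through (μ_X, μ_Y).
E[Y | X=5.8] = -6.4 + (0.06)·(3.3/4.0)·(5.8 − (8.1)) = -6.4 + (0.0495)·(-2.3) = -6.5139.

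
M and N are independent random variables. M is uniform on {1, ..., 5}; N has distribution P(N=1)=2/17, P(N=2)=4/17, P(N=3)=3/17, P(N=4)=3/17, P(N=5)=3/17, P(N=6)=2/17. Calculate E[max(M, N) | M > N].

118/29

P(M > N) = 29/85.
Summing max(M,N)·P(x,y) over outcomes with M > N gives 118/85.
E[max(M, N) | M > N] = (118/85) / (29/85) = 118/29.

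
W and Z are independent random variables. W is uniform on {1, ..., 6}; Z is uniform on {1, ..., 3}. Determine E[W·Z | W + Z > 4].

P(W + Z > 4) = 2/3.
Summing WZ·P(x,y) over outcomes with W + Z > 4 gives 37/6.
E[W·Z | W + Z > 4] = (37/6) / (2/3) = 37/4.

37/4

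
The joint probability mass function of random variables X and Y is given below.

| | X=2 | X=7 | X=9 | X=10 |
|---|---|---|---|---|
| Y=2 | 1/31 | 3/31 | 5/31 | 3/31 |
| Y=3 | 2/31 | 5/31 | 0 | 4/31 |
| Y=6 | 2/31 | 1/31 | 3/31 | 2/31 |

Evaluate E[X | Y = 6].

P(Y = 6) = 8/31.
Σ X·P over the event = 2·(2/31) + 7·(1/31) + 9·(3/31) + 10·(2/31) = 58/31.
E[X | Y = 6] = (58/31) / (8/31) = 29/4.

29/4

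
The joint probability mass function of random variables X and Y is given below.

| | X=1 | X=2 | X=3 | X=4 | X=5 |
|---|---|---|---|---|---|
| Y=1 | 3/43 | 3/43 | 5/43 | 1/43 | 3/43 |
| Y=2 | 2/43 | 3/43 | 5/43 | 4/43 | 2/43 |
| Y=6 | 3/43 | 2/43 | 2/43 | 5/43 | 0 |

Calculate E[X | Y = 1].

43/15

P(Y = 1) = 15/43.
Summing X·P(X=x,Y=y) over the conditioning event gives 1.
E[X | Y = 1] = (1) / (15/43) = 43/15.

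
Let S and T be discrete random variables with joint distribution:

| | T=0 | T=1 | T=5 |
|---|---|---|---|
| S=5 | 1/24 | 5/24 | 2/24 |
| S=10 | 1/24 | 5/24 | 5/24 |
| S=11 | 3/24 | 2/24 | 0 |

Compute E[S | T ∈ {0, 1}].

145/17

P(T ∈ {0, 1}) = 17/24.
Σ S·P over the event = 5·(1/24) + 5·(5/24) + 10·(1/24) + 10·(5/24) + 11·(3/24) + 11·(2/24) = 145/24.
E[S | T ∈ {0, 1}] = (145/24) / (17/24) = 145/17.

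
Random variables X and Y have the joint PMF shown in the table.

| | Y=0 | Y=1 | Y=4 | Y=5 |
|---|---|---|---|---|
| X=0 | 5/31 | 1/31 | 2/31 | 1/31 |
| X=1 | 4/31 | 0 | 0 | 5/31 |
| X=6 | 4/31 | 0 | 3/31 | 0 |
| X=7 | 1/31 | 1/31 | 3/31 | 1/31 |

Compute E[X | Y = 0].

P(Y = 0) = 14/31.
Σ X·P over the event = 0·(5/31) + 1·(4/31) + 6·(4/31) + 7·(1/31) = 35/31.
E[X | Y = 0] = (35/31) / (14/31) = 5/2.

5/2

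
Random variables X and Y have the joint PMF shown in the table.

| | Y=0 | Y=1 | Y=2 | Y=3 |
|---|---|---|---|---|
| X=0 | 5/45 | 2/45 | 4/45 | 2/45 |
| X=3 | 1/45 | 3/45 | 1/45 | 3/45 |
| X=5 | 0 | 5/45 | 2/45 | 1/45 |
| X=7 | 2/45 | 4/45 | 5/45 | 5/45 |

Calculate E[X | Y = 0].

P(Y = 0) = 8/45.
Σ X·P over the event = 0·(5/45) + 3·(1/45) + 7·(2/45) = 17/45.
E[X | Y = 0] = (17/45) / (8/45) = 17/8.

17/8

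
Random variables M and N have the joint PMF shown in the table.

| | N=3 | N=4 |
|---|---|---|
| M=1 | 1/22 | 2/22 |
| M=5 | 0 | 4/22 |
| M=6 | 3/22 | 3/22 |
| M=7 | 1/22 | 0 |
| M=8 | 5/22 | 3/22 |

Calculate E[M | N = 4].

P(N = 4) = 6/11.
Σ M·P over the event = 1·(2/22) + 5·(4/22) + 6·(3/22) + 8·(3/22) = 32/11.
E[M | N = 4] = (32/11) / (6/11) = 16/3.

16/3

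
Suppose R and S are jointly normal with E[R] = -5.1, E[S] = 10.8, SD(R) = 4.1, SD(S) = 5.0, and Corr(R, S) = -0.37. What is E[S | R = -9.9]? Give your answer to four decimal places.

The regression of S on R has slope ρ·σ_S/σ_R and passes through (μ_R, μ_S).
E[S | R=-9.9] = 10.8 + (-0.37)·(5.0/4.1)·(-9.9 − (-5.1)) = 10.8 + (-0.45122)·(-4.8) = 12.9659.

12.9659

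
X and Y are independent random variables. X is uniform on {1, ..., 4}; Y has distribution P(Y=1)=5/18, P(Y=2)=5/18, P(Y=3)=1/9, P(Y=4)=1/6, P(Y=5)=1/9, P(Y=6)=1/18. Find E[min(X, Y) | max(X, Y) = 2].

P(max(X, Y) = 2) = 5/24.
Summing min(X,Y)·P(x,y) over outcomes with max(X, Y) = 2 gives 5/18.
E[min(X, Y) | max(X, Y) = 2] = (5/18) / (5/24) = 4/3.

4/3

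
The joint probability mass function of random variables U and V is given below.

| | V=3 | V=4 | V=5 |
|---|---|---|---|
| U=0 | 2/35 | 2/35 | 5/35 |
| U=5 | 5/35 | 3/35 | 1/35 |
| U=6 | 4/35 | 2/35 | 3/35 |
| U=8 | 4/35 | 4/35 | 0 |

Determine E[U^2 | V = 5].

133/9

P(V = 5) = 9/35.
Summing U^2·P(U=x,V=y) over the conditioning event gives 19/5.
E[U^2 | V = 5] = (19/5) / (9/35) = 133/9.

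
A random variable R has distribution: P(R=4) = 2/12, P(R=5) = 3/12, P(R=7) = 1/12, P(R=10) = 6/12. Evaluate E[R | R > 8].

10

P(R > 8) = 1/2.
Σ over the event: 10·1/2 = 5.
E[R | R > 8] = (5) / (1/2) = 10.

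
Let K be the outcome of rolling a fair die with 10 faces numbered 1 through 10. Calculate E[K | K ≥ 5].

Given K ≥ 5, K is equally likely to be any of {5, 6, 7, 8, 9, 10}.
E[K | K ≥ 5] = (5 + 6 + 7 + 8 + 9 + 10) / 6 = 15/2.

15/2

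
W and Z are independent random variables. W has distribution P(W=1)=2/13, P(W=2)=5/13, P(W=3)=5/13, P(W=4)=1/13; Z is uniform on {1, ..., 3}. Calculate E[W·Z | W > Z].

79/18

P(W > Z) = 6/13.
Summing WZ·P(x,y) over outcomes with W > Z gives 79/39.
E[W·Z | W > Z] = (79/39) / (6/13) = 79/18.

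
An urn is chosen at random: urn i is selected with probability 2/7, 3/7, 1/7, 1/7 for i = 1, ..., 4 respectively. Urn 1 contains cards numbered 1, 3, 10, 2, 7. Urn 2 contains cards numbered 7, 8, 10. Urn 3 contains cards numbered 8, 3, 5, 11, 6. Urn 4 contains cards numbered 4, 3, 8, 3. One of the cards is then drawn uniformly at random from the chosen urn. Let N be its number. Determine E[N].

E[N | urn 1] = (1+3+10+2+7)/5 = 23/5.
E[N | urn 2] = (7+8+10)/3 = 25/3.
E[N | urn 3] = (8+3+5+11+6)/5 = 33/5.
E[N | urn 4] = (4+3+8+3)/4 = 9/2.
By the law of total expectation,
E[N] = (2/7)·(23/5) + (3/7)·(25/3) + (1/7)·(33/5) + (1/7)·(9/2) = 453/70.

453/70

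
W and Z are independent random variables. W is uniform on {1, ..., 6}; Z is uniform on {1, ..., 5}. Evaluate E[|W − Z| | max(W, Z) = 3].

Outcomes with max(W, Z) = 3: (1,3), (2,3), (3,1), (3,2), (3,3), each with probability 1/30.
E[|W − Z| | max(W, Z) = 3] = (2 + 1 + 2 + 1 + 0) / 5 = 6/5.

6/5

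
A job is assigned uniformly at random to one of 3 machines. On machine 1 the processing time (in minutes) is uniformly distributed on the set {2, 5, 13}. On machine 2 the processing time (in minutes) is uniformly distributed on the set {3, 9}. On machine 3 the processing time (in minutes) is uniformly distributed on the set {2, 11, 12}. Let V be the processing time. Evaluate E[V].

7

E[V | machine 1] = (2+5+13)/3 = 20/3.
E[V | machine 2] = (3+9)/2 = 6.
E[V | machine 3] = (2+11+12)/3 = 25/3.
By the law of total expectation,
E[V] = (1/3)·(20/3) + (1/3)·(6) + (1/3)·(25/3) = 7.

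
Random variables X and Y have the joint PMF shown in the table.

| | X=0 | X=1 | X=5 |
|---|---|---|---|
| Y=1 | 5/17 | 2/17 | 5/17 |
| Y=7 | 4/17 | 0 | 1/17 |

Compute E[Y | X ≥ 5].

P(X ≥ 5) = 6/17.
Summing Y·P(X=x,Y=y) over the conditioning event gives 12/17.
E[Y | X ≥ 5] = (12/17) / (6/17) = 2.

2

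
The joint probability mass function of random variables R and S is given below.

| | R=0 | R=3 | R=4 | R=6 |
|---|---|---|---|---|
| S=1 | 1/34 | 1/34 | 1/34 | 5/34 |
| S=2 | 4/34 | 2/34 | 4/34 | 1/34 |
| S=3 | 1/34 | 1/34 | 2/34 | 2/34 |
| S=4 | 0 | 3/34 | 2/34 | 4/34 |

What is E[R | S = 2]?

28/11

P(S = 2) = 11/34.
Σ R·P over the event = 0·(4/34) + 3·(2/34) + 4·(4/34) + 6·(1/34) = 14/17.
E[R | S = 2] = (14/17) / (11/34) = 28/11.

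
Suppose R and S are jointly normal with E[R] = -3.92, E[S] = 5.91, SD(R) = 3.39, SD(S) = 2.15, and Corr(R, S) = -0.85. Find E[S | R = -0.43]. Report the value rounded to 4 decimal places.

For a bivariate normal, E[S | R=x] = μ_S + ρ·(σ_S/σ_R)·(x − μ_R).
E[S | R=-0.43] = 5.91 + (-0.85)·(2.15/3.39)·(-0.43 − (-3.92)) = 5.91 + (-0.53909)·(3.49) = 4.0286.

4.0286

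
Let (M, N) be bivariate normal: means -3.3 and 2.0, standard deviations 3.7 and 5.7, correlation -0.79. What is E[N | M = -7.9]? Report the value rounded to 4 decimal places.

For a bivariate normal, E[N | M=x] = μ_N + ρ·(σ_N/σ_M)·(x − μ_M).
E[N | M=-7.9] = 2.0 + (-0.79)·(5.7/3.7)·(-7.9 − (-3.3)) = 2.0 + (-1.21703)·(-4.6) = 7.5983.

7.5983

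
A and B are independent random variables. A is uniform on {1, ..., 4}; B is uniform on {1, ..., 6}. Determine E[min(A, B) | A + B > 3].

47/21

P(A + B > 3) = 7/8.
Summing min(A,B)·P(x,y) over outcomes with A + B > 3 gives 47/24.
E[min(A, B) | A + B > 3] = (47/24) / (7/8) = 47/21.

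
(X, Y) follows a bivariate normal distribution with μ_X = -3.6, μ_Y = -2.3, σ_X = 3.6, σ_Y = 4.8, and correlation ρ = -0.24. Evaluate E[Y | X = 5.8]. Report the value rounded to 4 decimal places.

-5.3080

The regression of Y on X has slope ρ·σ_Y/σ_X and passes through (μ_X, μ_Y).
E[Y | X=5.8] = -2.3 + (-0.24)·(4.8/3.6)·(5.8 − (-3.6)) = -2.3 + (-0.32)·(9.4) = -5.3080.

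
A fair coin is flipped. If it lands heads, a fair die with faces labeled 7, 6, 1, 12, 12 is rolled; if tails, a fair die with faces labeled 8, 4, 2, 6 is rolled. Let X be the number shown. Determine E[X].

E[X | heads] = (7+6+1+12+12)/5 = 38/5.
E[X | tails] = (8+4+2+6)/4 = 5.
By the law of total expectation,
E[X] = (1/2)·(38/5) + (1/2)·(5) = 63/10.

63/10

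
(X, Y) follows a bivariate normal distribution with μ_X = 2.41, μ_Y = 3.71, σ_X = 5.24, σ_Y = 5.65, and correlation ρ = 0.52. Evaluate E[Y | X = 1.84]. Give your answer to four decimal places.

For a bivariate normal, E[Y | X=x] = μ_Y + ρ·(σ_Y/σ_X)·(x − μ_X).
E[Y | X=1.84] = 3.71 + (0.52)·(5.65/5.24)·(1.84 − (2.41)) = 3.71 + (0.56069)·(-0.57) = 3.3904.

3.3904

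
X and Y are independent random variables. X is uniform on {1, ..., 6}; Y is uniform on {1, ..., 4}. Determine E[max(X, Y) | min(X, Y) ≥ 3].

37/8

Outcomes with min(X, Y) ≥ 3: (3,3), (3,4), (4,3), (4,4), (5,3), (5,4), (6,3), (6,4), each with probability 1/24.
E[max(X, Y) | min(X, Y) ≥ 3] = (3 + 4 + 4 + 4 + 5 + 5 + 6 + 6) / 8 = 37/8.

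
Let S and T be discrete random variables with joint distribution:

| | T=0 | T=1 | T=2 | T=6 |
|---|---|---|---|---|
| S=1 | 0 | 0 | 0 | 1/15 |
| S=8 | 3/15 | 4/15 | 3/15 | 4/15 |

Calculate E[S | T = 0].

P(T = 0) = 1/5.
Σ S·P over the event = 8·(3/15) = 8/5.
E[S | T = 0] = (8/5) / (1/5) = 8.

8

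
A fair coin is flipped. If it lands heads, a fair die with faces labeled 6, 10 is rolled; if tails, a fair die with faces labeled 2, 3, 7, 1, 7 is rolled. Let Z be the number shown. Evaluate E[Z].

E[Z | heads] = (6+10)/2 = 8.
E[Z | tails] = (2+3+7+1+7)/5 = 4.
E[Z] = (1/2)·(8) + (1/2)·(4) = 6.

6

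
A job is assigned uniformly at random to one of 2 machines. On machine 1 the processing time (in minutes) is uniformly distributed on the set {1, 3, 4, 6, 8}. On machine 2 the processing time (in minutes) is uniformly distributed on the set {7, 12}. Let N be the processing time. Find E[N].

139/20

E[N | machine 1] = (1+3+4+6+8)/5 = 22/5.
E[N | machine 2] = (7+12)/2 = 19/2.
E[N] = (1/2)·(22/5) + (1/2)·(19/2) = 139/20.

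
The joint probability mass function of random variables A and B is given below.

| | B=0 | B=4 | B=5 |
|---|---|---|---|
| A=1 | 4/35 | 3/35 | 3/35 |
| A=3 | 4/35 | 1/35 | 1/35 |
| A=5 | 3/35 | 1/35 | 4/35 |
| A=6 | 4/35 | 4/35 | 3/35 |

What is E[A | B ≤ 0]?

P(B ≤ 0) = 3/7.
Summing A·P(A=x,B=y) over the conditioning event gives 11/7.
E[A | B ≤ 0] = (11/7) / (3/7) = 11/3.

11/3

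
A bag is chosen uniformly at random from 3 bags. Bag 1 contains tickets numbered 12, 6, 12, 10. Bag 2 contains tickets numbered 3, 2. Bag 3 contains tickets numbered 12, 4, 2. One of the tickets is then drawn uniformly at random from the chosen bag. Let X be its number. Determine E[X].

37/6

E[X | bag 1] = (12+6+12+10)/4 = 10.
E[X | bag 2] = (3+2)/2 = 5/2.
E[X | bag 3] = (12+4+2)/3 = 6.
E[X] = (1/3)·(10) + (1/3)·(5/2) + (1/3)·(6) = 37/6.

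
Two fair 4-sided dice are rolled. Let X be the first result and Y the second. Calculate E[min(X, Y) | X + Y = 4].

4/3

P(X + Y = 4) = 3/16.
Summing min(X,Y)·P(x,y) over outcomes with X + Y = 4 gives 1/4.
E[min(X, Y) | X + Y = 4] = (1/4) / (3/16) = 4/3.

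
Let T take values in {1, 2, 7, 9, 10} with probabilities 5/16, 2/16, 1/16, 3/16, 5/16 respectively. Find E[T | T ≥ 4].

P(T ≥ 4) = 9/16.
Σ over the event: 7·1/16 + 9·3/16 + 10·5/16 = 21/4.
E[T | T ≥ 4] = (21/4) / (9/16) = 28/3.

28/3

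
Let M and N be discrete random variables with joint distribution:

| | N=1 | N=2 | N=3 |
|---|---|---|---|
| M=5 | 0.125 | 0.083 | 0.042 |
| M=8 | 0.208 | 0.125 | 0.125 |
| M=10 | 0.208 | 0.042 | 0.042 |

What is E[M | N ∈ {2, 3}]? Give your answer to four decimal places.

7.5490

P(N ∈ {2, 3}) = 0.459.
Σ M·P over the event = 5·(0.083) + 5·(0.042) + 8·(0.125) + 8·(0.125) + 10·(0.042) + 10·(0.042) = 3.465.
E[M | N ∈ {2, 3}] = (3.465) / (0.459) = 7.5490.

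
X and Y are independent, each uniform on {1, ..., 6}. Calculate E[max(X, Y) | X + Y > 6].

P(X + Y > 6) = 7/12.
Summing max(X,Y)·P(x,y) over outcomes with X + Y > 6 gives 113/36.
E[max(X, Y) | X + Y > 6] = (113/36) / (7/12) = 113/21.

113/21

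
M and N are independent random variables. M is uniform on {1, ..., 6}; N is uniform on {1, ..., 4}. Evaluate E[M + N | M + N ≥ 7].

8

Outcomes with M + N ≥ 7: (3,4), (4,3), (4,4), (5,2), (5,3), (5,4), (6,1), (6,2), (6,3), (6,4), each with probability 1/24.
E[M + N | M + N ≥ 7] = (7 + 7 + 8 + 7 + 8 + 9 + 7 + 8 + 9 + 10) / 10 = 8.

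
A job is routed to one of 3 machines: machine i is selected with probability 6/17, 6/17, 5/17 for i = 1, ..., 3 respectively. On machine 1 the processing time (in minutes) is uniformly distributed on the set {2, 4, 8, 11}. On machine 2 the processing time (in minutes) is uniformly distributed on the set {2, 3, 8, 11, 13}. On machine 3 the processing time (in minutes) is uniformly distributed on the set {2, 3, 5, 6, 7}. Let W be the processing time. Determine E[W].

E[W | machine 1] = (2+4+8+11)/4 = 25/4.
E[W | machine 2] = (2+3+8+11+13)/5 = 37/5.
E[W | machine 3] = (2+3+5+6+7)/5 = 23/5.
E[W] = (6/17)·(25/4) + (6/17)·(37/5) + (5/17)·(23/5) = 1049/170.

1049/170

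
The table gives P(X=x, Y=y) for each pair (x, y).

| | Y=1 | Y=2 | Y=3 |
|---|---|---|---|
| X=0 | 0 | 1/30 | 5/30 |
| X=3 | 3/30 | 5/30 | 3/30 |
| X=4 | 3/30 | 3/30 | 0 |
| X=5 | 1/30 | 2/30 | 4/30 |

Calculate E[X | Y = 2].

P(Y = 2) = 11/30.
Σ X·P over the event = 0·(1/30) + 3·(5/30) + 4·(3/30) + 5·(2/30) = 37/30.
E[X | Y = 2] = (37/30) / (11/30) = 37/11.

37/11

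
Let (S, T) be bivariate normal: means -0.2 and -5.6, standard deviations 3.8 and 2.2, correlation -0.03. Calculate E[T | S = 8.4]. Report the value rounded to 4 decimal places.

-5.7494

E[T | S=x] = μ_T + ρ(σ_T/σ_S)(x − μ_S) for jointly normal variables.
E[T | S=8.4] = -5.6 + (-0.03)·(2.2/3.8)·(8.4 − (-0.2)) = -5.6 + (-0.017368)·(8.6) = -5.7494.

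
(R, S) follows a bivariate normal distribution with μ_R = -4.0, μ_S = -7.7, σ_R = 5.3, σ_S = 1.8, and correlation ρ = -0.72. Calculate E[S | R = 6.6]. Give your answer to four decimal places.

The regression of S on R has slope ρ·σ_S/σ_R and passes through (μ_R, μ_S).
E[S | R=6.6] = -7.7 + (-0.72)·(1.8/5.3)·(6.6 − (-4.0)) = -7.7 + (-0.24453)·(10.6) = -10.2920.

-10.2920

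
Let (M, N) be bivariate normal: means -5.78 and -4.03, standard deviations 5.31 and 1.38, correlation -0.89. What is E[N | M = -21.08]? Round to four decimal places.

For a bivariate normal, E[N | M=x] = μ_N + ρ·(σ_N/σ_M)·(x − μ_M).
E[N | M=-21.08] = -4.03 + (-0.89)·(1.38/5.31)·(-21.08 − (-5.78)) = -4.03 + (-0.2313)·(-15.3) = -0.4911.

-0.4911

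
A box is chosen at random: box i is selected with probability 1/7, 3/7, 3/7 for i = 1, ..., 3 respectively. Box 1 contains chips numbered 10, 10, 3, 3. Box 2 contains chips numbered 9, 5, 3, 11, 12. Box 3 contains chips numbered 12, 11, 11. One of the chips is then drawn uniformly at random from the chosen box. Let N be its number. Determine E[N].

E[N | box 1] = (10+10+3+3)/4 = 13/2.
E[N | box 2] = (9+5+3+11+12)/5 = 8.
E[N | box 3] = (12+11+11)/3 = 34/3.
By the law of total expectation,
E[N] = (1/7)·(13/2) + (3/7)·(8) + (3/7)·(34/3) = 129/14.

129/14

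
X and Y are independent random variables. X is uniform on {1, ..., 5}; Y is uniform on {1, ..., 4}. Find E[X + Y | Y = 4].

7

P(Y = 4) = 1/4.
Summing (X+Y)·P(x,y) over outcomes with Y = 4 gives 7/4.
E[X + Y | Y = 4] = (7/4) / (1/4) = 7.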